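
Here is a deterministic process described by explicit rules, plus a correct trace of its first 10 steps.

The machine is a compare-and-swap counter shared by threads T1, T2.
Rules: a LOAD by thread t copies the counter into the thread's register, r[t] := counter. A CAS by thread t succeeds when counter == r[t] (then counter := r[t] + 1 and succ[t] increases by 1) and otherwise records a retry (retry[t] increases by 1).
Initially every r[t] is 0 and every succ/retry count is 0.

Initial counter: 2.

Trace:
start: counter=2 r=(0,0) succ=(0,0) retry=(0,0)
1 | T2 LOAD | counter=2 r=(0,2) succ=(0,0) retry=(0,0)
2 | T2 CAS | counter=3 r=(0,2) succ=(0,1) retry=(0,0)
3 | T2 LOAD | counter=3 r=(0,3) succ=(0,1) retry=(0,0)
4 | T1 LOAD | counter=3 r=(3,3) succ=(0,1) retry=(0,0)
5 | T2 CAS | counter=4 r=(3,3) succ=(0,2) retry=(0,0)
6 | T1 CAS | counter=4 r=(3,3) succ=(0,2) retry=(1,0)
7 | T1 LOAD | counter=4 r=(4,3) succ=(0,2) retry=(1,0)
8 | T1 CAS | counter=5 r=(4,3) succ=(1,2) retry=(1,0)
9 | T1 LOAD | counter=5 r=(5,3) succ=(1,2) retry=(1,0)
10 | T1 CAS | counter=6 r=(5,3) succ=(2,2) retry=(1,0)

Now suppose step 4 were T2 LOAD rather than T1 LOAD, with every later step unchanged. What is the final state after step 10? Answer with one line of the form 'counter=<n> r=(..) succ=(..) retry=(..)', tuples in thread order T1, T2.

counter=6 r=(5,3) succ=(2,2) retry=(1,0)

(re-executing from step 4 with the substitution; state before step 4: counter=3 r=(0,3) succ=(0,1) retry=(0,0))
4 | T2 LOAD | counter=3 r=(0,3) succ=(0,1) retry=(0,0)
5 | T2 CAS | counter=4 r=(0,3) succ=(0,2) retry=(0,0)
6 | T1 CAS | counter=4 r=(0,3) succ=(0,2) retry=(1,0)
7 | T1 LOAD | counter=4 r=(4,3) succ=(0,2) retry=(1,0)
8 | T1 CAS | counter=5 r=(4,3) succ=(1,2) retry=(1,0)
9 | T1 LOAD | counter=5 r=(5,3) succ=(1,2) retry=(1,0)
10 | T1 CAS | counter=6 r=(5,3) succ=(2,2) retry=(1,0)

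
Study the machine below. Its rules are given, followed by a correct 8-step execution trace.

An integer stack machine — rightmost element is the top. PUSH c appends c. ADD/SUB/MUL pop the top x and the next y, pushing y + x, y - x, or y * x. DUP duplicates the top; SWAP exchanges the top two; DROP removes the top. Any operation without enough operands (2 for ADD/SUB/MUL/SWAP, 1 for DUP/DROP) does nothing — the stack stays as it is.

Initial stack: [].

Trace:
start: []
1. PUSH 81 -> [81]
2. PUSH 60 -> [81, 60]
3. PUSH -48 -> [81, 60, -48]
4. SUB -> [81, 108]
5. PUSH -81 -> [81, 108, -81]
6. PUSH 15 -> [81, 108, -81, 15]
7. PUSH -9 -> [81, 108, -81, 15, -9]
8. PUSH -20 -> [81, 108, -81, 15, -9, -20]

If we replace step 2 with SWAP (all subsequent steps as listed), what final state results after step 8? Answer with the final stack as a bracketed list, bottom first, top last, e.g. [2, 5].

(re-executing from step 2 with the substitution; state before step 2: [81])
2. SWAP -> [81]
3. PUSH -48 -> [81, -48]
4. SUB -> [129]
5. PUSH -81 -> [129, -81]
6. PUSH 15 -> [129, -81, 15]
7. PUSH -9 -> [129, -81, 15, -9]
8. PUSH -20 -> [129, -81, 15, -9, -20]

[129, -81, 15, -9, -20]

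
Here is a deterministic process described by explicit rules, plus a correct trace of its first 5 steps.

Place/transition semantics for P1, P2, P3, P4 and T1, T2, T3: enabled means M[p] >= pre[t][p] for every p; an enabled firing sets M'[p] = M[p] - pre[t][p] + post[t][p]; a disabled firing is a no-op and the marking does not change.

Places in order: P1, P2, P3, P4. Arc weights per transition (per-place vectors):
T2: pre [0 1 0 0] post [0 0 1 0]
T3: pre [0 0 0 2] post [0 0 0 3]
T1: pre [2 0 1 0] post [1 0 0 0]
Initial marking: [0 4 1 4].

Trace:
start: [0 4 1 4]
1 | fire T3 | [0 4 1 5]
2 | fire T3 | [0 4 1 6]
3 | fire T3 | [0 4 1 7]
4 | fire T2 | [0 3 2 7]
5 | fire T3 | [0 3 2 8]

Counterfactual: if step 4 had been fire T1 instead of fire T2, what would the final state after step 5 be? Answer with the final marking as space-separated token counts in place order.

0 4 1 8

(re-executing from step 4 with the substitution; state before step 4: [0 4 1 7])
4 | fire T1 | [0 4 1 7]
5 | fire T3 | [0 4 1 8]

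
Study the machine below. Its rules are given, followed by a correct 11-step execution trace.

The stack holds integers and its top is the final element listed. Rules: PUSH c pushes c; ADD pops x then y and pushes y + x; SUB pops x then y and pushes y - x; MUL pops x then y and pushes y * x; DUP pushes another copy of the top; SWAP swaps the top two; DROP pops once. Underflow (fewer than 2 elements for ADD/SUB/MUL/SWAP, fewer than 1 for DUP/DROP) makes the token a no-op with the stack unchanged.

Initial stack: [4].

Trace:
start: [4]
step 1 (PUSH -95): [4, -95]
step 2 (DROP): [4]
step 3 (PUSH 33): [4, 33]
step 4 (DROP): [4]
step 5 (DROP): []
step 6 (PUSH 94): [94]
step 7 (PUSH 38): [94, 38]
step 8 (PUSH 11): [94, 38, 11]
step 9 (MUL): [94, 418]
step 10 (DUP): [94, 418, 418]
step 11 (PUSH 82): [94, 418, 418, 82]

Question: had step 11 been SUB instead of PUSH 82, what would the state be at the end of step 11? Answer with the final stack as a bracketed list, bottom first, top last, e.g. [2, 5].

[94, 0]

(re-executing from step 11 with the substitution; state before step 11: [94, 418, 418])
step 11 (SUB): [94, 0]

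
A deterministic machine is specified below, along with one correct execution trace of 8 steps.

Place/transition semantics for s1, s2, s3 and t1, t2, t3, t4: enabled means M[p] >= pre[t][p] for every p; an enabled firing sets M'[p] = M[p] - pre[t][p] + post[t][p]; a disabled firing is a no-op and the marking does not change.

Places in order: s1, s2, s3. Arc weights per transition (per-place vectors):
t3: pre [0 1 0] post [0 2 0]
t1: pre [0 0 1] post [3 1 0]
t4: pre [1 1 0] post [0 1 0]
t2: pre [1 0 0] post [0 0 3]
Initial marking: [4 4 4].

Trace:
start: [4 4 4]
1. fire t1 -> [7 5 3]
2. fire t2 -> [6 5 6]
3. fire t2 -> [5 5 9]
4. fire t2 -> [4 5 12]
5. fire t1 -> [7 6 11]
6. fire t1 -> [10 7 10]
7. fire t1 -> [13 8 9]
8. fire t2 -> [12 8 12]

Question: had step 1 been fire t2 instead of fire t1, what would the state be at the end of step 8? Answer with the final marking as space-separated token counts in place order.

(re-executing from step 1 with the substitution; state before step 1: [4 4 4])
1. fire t2 -> [3 4 7]
2. fire t2 -> [2 4 10]
3. fire t2 -> [1 4 13]
4. fire t2 -> [0 4 16]
5. fire t1 -> [3 5 15]
6. fire t1 -> [6 6 14]
7. fire t1 -> [9 7 13]
8. fire t2 -> [8 7 16]

8 7 16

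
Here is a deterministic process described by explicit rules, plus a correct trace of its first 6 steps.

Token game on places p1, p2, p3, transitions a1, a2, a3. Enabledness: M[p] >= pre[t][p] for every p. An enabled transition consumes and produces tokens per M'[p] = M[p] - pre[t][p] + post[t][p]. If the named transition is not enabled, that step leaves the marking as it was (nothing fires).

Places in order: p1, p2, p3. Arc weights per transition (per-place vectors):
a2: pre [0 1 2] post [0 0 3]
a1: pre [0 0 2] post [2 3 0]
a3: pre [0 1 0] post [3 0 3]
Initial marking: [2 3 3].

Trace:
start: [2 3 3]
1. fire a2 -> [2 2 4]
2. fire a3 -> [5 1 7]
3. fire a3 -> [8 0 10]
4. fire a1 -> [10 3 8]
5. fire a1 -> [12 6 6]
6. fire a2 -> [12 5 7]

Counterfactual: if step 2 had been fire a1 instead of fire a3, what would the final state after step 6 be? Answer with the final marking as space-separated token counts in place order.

11 10 1

(re-executing from step 2 with the substitution; state before step 2: [2 2 4])
2. fire a1 -> [4 5 2]
3. fire a3 -> [7 4 5]
4. fire a1 -> [9 7 3]
5. fire a1 -> [11 10 1]
6. fire a2 -> [11 10 1]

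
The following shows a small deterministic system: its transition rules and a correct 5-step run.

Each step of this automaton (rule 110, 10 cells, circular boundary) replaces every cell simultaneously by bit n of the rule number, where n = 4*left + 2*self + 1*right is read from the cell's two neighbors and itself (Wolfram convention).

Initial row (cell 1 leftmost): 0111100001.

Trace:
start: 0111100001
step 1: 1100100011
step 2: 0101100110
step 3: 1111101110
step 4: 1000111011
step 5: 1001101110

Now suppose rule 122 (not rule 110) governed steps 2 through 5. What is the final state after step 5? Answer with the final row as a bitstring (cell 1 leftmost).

1100001100

(re-executing steps 2..5 under rule 122; state before step 2: 1100100011)
step 2: 0111010110
step 3: 1101101111
step 4: 0111111000
step 5: 1100001100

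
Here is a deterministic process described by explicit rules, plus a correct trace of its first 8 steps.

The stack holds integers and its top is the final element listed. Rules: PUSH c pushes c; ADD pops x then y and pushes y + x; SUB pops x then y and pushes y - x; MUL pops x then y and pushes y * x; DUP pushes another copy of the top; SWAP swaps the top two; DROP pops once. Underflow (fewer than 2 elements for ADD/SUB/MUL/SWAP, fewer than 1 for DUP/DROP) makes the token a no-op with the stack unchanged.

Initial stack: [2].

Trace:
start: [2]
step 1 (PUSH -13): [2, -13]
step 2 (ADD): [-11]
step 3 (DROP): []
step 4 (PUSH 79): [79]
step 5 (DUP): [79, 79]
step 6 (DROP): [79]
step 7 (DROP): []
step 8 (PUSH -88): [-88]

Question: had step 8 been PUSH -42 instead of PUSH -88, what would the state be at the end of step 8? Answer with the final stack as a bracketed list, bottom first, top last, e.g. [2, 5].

[-42]

(re-executing from step 8 with the substitution; state before step 8: [])
step 8 (PUSH -42): [-42]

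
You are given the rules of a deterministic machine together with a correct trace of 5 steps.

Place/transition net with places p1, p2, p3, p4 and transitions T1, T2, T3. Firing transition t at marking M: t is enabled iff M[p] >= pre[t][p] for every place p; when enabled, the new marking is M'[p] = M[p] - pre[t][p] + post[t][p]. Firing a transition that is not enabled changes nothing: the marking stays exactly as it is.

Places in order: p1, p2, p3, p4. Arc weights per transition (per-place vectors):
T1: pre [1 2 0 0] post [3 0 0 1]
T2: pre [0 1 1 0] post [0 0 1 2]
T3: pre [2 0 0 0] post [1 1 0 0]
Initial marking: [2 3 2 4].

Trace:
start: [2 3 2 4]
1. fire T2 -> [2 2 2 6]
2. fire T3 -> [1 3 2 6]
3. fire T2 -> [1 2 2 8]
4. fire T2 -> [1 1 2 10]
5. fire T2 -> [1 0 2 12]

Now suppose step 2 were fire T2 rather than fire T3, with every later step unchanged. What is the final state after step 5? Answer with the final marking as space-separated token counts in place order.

(re-executing from step 2 with the substitution; state before step 2: [2 2 2 6])
2. fire T2 -> [2 1 2 8]
3. fire T2 -> [2 0 2 10]
4. fire T2 -> [2 0 2 10]
5. fire T2 -> [2 0 2 10]

2 0 2 10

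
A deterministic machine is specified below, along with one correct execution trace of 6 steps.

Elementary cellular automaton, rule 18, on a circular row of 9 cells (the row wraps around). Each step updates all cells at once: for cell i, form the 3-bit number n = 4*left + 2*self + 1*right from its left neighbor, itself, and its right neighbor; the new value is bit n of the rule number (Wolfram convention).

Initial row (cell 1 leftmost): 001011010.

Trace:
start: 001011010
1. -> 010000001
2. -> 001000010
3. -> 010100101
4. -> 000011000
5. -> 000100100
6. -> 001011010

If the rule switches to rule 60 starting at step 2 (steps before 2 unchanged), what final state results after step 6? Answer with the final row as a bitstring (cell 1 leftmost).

(re-executing steps 2..6 under rule 60; state before step 2: 010000001)
2. -> 111000001
3. -> 000100001
4. -> 100110001
5. -> 010101001
6. -> 111111101

111111101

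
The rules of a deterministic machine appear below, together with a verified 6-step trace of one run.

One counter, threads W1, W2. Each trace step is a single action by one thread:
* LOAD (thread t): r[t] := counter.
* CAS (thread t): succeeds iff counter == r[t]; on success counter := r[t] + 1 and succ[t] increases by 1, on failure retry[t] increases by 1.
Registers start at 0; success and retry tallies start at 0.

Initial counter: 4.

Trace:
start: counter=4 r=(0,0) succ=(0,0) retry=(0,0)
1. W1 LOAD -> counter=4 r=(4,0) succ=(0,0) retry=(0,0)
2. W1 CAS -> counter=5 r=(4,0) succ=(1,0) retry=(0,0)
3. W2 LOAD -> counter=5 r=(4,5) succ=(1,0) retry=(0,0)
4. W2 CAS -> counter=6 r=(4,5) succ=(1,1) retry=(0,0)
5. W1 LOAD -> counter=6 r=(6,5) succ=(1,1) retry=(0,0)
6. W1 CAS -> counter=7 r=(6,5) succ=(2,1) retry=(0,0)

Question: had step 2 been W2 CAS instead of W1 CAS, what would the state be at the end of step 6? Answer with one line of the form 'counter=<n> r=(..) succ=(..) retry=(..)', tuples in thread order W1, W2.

counter=6 r=(5,4) succ=(1,1) retry=(0,1)

(re-executing from step 2 with the substitution; state before step 2: counter=4 r=(4,0) succ=(0,0) retry=(0,0))
2. W2 CAS -> counter=4 r=(4,0) succ=(0,0) retry=(0,1)
3. W2 LOAD -> counter=4 r=(4,4) succ=(0,0) retry=(0,1)
4. W2 CAS -> counter=5 r=(4,4) succ=(0,1) retry=(0,1)
5. W1 LOAD -> counter=5 r=(5,4) succ=(0,1) retry=(0,1)
6. W1 CAS -> counter=6 r=(5,4) succ=(1,1) retry=(0,1)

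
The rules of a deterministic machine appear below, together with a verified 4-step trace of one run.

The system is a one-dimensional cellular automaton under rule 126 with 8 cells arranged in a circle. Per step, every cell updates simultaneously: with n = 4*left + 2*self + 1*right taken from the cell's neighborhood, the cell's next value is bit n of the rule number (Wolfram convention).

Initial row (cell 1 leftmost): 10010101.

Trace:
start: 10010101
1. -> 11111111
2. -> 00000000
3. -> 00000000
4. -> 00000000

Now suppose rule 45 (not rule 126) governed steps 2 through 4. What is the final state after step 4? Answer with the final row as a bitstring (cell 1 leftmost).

00000000

(re-executing steps 2..4 under rule 45; state before step 2: 11111111)
2. -> 00000000
3. -> 11111111
4. -> 00000000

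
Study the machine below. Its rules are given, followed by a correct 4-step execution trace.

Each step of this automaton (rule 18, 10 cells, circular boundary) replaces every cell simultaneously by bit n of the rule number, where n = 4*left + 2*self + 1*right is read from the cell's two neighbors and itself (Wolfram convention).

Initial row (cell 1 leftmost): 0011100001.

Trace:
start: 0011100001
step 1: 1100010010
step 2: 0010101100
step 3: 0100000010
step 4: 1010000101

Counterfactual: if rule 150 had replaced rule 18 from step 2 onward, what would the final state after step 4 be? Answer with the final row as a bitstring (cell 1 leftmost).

(re-executing steps 2..4 under rule 150; state before step 2: 1100010010)
step 2: 0010111110
step 3: 0110011101
step 4: 0001101001

0001101001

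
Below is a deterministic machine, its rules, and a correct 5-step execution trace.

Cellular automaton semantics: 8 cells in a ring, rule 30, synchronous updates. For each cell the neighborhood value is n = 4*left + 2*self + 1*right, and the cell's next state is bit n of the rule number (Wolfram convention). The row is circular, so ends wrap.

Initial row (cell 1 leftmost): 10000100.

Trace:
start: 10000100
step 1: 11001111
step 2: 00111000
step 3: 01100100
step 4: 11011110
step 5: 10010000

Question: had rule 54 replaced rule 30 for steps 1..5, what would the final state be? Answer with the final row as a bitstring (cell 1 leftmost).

(re-executing steps 1..5 under rule 54; state before step 1: 10000100)
step 1: 11001111
step 2: 00110000
step 3: 01001000
step 4: 11111100
step 5: 00000011

00000011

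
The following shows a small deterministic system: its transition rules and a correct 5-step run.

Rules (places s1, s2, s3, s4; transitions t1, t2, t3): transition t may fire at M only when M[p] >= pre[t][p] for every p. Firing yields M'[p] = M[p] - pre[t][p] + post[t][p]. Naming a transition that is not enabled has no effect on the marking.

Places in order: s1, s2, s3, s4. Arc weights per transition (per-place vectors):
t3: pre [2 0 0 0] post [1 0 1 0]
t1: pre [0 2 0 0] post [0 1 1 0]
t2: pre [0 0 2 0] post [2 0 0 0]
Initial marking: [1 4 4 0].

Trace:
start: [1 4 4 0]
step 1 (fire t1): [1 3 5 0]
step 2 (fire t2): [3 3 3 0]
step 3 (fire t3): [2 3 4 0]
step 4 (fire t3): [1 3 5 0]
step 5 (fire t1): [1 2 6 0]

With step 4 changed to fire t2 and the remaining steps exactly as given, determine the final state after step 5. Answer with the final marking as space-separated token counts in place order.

4 2 3 0

(re-executing from step 4 with the substitution; state before step 4: [2 3 4 0])
step 4 (fire t2): [4 3 2 0]
step 5 (fire t1): [4 2 3 0]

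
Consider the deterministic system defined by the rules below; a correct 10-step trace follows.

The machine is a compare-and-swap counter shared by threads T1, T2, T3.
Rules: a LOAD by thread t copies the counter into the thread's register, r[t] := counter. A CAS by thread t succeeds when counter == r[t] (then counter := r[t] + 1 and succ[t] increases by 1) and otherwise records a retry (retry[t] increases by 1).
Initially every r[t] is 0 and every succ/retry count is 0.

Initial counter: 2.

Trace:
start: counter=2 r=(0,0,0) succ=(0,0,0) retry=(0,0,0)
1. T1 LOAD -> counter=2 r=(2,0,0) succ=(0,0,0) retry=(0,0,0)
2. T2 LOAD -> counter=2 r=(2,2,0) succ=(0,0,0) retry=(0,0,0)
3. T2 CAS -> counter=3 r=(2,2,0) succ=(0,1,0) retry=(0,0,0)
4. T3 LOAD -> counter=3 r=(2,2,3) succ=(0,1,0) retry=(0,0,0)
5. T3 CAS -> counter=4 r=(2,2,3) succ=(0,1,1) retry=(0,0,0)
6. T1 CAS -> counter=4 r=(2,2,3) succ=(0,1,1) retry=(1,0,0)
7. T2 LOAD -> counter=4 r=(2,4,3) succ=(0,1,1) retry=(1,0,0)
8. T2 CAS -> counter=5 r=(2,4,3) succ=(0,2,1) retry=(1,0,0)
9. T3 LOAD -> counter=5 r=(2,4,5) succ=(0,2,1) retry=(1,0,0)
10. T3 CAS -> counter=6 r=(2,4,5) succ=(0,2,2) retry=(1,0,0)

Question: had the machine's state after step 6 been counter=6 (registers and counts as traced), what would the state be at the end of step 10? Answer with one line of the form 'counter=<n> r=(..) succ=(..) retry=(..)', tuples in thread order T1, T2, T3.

counter=8 r=(2,6,7) succ=(0,2,2) retry=(1,0,0)

state after step 6 := counter=6 r=(2,2,3) succ=(0,1,1) retry=(1,0,0)
7. T2 LOAD -> counter=6 r=(2,6,3) succ=(0,1,1) retry=(1,0,0)
8. T2 CAS -> counter=7 r=(2,6,3) succ=(0,2,1) retry=(1,0,0)
9. T3 LOAD -> counter=7 r=(2,6,7) succ=(0,2,1) retry=(1,0,0)
10. T3 CAS -> counter=8 r=(2,6,7) succ=(0,2,2) retry=(1,0,0)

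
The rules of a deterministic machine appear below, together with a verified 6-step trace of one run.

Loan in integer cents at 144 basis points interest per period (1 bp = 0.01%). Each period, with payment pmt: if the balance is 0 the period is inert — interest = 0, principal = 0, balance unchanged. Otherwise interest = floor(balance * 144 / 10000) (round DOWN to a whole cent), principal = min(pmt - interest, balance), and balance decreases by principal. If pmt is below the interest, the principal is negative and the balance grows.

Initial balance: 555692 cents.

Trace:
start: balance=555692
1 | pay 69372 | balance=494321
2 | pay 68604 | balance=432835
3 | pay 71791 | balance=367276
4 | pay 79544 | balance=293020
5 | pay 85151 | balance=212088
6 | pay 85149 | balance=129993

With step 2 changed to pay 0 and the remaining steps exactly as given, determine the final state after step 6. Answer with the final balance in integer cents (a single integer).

(re-executing from step 2 with the substitution; state before step 2: balance=494321)
2 | pay 0 | balance=501439
3 | pay 71791 | balance=436868
4 | pay 79544 | balance=363614
5 | pay 85151 | balance=283699
6 | pay 85149 | balance=202635

202635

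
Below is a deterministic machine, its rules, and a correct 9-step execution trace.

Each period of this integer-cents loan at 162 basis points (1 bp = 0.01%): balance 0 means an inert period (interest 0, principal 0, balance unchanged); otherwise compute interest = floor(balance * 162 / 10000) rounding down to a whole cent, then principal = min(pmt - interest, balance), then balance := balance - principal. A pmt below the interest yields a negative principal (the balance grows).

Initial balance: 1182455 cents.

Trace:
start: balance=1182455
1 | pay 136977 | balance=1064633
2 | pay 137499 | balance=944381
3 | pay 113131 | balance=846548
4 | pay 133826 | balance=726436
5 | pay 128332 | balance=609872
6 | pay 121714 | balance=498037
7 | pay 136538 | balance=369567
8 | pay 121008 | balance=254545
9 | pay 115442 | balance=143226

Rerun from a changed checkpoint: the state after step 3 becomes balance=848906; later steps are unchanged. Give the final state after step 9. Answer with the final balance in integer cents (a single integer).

145824

state after step 3 := balance=848906
4 | pay 133826 | balance=728832
5 | pay 128332 | balance=612307
6 | pay 121714 | balance=500512
7 | pay 136538 | balance=372082
8 | pay 121008 | balance=257101
9 | pay 115442 | balance=145824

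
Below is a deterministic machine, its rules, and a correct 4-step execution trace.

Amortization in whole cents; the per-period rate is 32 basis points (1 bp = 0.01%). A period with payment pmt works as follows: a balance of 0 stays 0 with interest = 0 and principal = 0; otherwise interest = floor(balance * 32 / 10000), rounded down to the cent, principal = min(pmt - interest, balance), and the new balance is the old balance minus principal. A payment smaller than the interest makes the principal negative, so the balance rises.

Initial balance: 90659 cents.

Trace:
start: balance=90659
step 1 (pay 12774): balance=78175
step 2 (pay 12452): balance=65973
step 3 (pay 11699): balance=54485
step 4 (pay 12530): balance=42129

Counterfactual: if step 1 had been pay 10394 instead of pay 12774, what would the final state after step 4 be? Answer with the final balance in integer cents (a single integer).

(re-executing from step 1 with the substitution; state before step 1: balance=90659)
step 1 (pay 10394): balance=80555
step 2 (pay 12452): balance=68360
step 3 (pay 11699): balance=56879
step 4 (pay 12530): balance=44531

44531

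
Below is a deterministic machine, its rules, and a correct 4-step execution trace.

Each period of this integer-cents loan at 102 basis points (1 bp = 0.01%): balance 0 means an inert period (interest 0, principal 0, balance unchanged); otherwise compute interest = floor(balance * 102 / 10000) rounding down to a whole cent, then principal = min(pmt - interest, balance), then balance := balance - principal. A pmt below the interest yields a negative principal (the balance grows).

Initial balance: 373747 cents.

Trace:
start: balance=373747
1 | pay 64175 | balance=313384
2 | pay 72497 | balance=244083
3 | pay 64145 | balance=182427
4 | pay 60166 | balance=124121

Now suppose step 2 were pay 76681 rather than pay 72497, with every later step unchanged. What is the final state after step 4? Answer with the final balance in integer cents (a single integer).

119851

(re-executing from step 2 with the substitution; state before step 2: balance=313384)
2 | pay 76681 | balance=239899
3 | pay 64145 | balance=178200
4 | pay 60166 | balance=119851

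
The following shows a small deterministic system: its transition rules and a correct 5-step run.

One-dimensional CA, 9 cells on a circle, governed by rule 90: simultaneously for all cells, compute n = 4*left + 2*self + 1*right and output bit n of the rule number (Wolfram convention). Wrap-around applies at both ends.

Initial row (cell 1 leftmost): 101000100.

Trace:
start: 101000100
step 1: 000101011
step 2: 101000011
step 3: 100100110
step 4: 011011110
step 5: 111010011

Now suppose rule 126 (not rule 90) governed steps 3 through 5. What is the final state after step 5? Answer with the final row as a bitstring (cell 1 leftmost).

111100000

(re-executing steps 3..5 under rule 126; state before step 3: 101000011)
step 3: 111100110
step 4: 100111111
step 5: 111100000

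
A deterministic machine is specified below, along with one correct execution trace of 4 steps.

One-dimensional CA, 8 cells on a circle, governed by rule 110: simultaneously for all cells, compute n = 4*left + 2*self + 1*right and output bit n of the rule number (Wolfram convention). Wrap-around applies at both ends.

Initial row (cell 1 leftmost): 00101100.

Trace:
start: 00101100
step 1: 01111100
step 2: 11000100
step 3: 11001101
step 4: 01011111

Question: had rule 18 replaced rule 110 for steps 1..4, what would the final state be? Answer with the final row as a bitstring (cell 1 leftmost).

(re-executing steps 1..4 under rule 18; state before step 1: 00101100)
step 1: 01000010
step 2: 10100101
step 3: 00011000
step 4: 00100100

00100100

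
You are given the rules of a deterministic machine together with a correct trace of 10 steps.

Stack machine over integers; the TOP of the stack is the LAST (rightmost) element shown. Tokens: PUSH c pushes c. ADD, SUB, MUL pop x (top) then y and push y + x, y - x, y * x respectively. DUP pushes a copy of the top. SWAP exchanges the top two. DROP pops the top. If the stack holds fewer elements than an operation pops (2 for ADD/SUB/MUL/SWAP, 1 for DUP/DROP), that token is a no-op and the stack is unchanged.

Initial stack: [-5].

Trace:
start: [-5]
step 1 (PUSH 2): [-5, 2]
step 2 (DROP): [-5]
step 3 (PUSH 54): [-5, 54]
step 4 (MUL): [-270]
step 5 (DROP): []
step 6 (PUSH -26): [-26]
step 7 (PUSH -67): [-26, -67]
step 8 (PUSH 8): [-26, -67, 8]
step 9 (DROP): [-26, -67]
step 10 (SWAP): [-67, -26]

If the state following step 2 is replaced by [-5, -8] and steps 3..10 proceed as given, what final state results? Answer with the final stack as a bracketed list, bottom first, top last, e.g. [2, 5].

[-5, -67, -26]

state after step 2 := [-5, -8]
step 3 (PUSH 54): [-5, -8, 54]
step 4 (MUL): [-5, -432]
step 5 (DROP): [-5]
step 6 (PUSH -26): [-5, -26]
step 7 (PUSH -67): [-5, -26, -67]
step 8 (PUSH 8): [-5, -26, -67, 8]
step 9 (DROP): [-5, -26, -67]
step 10 (SWAP): [-5, -67, -26]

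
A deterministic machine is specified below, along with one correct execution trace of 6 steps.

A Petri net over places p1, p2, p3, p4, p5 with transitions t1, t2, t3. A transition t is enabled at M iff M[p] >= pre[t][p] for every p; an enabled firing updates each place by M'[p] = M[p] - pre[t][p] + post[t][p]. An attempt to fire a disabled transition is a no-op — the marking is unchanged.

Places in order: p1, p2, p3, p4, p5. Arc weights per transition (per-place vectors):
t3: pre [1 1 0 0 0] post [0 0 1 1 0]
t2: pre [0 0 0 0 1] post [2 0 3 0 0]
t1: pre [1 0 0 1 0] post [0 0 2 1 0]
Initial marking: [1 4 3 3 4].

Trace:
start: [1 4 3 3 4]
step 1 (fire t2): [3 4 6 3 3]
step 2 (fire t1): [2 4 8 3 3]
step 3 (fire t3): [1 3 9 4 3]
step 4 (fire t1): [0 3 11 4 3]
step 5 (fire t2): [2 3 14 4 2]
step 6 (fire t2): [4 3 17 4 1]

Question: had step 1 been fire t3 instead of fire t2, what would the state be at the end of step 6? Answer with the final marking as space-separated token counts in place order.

(re-executing from step 1 with the substitution; state before step 1: [1 4 3 3 4])
step 1 (fire t3): [0 3 4 4 4]
step 2 (fire t1): [0 3 4 4 4]
step 3 (fire t3): [0 3 4 4 4]
step 4 (fire t1): [0 3 4 4 4]
step 5 (fire t2): [2 3 7 4 3]
step 6 (fire t2): [4 3 10 4 2]

4 3 10 4 2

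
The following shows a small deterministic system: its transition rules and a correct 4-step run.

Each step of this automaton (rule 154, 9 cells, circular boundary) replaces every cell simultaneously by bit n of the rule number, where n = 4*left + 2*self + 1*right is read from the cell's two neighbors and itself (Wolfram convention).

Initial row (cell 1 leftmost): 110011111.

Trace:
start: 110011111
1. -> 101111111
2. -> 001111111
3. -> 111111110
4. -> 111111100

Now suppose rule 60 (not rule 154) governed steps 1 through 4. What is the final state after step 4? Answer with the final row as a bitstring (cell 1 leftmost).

001100110

(re-executing steps 1..4 under rule 60; state before step 1: 110011111)
1. -> 001010000
2. -> 001111000
3. -> 001000100
4. -> 001100110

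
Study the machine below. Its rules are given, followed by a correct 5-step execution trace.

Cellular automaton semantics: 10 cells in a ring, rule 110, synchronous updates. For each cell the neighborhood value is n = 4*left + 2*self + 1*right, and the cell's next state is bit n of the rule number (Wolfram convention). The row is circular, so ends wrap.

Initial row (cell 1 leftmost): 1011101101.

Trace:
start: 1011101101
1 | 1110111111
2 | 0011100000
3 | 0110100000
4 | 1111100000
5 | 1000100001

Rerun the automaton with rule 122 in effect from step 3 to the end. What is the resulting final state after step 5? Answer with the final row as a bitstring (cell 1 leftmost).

(re-executing steps 3..5 under rule 122; state before step 3: 0011100000)
3 | 0110110000
4 | 1111111000
5 | 1000001101

1000001101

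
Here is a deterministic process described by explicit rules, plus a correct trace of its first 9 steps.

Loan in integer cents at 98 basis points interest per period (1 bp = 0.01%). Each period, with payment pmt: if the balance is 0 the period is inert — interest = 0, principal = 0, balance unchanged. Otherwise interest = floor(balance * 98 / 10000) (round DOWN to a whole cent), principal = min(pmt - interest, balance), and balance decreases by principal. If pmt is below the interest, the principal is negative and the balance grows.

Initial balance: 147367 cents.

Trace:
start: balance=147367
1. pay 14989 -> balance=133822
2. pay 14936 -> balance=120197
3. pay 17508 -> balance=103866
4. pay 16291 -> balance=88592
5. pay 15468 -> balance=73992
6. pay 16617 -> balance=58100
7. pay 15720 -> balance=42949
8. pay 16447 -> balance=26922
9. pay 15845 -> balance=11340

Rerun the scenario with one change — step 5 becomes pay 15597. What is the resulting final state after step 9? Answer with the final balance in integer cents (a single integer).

(re-executing from step 5 with the substitution; state before step 5: balance=88592)
5. pay 15597 -> balance=73863
6. pay 16617 -> balance=57969
7. pay 15720 -> balance=42817
8. pay 16447 -> balance=26789
9. pay 15845 -> balance=11206

11206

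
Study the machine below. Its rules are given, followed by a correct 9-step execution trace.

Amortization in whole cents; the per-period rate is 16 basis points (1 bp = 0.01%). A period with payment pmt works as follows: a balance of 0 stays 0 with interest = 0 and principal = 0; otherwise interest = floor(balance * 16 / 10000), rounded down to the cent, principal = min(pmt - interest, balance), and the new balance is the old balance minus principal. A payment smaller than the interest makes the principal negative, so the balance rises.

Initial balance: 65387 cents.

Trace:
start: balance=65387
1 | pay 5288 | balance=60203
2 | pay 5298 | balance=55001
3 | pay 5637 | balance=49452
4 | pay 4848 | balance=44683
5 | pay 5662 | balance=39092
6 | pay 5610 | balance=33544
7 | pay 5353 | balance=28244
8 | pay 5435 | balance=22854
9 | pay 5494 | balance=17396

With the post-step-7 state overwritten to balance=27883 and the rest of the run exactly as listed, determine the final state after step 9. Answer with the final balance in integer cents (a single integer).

17033

state after step 7 := balance=27883
8 | pay 5435 | balance=22492
9 | pay 5494 | balance=17033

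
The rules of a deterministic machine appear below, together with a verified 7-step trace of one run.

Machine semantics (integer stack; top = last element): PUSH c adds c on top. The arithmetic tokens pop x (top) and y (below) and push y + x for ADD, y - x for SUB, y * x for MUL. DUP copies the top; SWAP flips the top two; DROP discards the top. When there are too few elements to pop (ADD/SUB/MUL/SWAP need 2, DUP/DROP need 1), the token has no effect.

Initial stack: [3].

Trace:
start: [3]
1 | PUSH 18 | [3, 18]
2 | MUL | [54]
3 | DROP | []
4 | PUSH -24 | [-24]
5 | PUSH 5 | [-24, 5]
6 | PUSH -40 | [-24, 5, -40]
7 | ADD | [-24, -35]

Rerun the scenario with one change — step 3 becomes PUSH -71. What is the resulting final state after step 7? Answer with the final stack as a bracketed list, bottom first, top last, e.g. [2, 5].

[54, -71, -24, -35]

(re-executing from step 3 with the substitution; state before step 3: [54])
3 | PUSH -71 | [54, -71]
4 | PUSH -24 | [54, -71, -24]
5 | PUSH 5 | [54, -71, -24, 5]
6 | PUSH -40 | [54, -71, -24, 5, -40]
7 | ADD | [54, -71, -24, -35]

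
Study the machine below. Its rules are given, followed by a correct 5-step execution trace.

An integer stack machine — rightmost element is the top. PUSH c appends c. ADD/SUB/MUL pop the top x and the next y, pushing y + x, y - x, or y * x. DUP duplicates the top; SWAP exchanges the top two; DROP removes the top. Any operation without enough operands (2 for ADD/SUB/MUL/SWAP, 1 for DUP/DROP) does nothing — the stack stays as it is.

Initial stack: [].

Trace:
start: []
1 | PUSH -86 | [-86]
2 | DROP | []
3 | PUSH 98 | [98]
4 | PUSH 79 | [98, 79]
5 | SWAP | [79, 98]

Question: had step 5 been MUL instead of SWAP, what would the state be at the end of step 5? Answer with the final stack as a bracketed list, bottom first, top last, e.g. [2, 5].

[7742]

(re-executing from step 5 with the substitution; state before step 5: [98, 79])
5 | MUL | [7742]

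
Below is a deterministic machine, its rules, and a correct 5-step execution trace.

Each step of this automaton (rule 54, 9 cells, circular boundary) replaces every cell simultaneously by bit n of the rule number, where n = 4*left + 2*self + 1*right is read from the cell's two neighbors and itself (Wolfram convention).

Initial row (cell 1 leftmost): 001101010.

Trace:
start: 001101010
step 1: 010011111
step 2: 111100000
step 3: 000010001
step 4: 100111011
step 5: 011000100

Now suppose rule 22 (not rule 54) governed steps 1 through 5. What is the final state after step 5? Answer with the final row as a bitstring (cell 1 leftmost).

(re-executing steps 1..5 under rule 22; state before step 1: 001101010)
step 1: 010001011
step 2: 011011000
step 3: 100000100
step 4: 110001111
step 5: 001010000

001010000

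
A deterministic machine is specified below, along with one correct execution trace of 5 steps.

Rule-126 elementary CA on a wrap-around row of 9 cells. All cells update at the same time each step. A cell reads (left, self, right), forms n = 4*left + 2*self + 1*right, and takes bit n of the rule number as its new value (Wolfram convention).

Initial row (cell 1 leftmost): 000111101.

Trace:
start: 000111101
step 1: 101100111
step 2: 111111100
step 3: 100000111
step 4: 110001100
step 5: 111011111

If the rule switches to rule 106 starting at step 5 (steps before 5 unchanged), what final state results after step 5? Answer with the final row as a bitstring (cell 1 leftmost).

110011101

(re-executing step 5 under rule 106; state before step 5: 110001100)
step 5: 110011101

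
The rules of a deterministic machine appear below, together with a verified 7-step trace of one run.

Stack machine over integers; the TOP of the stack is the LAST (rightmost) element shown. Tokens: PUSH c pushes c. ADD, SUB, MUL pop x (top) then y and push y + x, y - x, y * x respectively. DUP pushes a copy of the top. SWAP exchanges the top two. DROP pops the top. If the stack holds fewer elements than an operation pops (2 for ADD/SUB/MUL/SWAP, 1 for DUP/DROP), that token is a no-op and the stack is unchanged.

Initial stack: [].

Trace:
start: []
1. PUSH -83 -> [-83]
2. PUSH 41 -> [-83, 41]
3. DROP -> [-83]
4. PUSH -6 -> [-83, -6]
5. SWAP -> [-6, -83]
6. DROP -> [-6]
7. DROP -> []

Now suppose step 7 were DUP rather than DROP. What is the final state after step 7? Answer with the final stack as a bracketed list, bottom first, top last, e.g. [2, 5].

(re-executing from step 7 with the substitution; state before step 7: [-6])
7. DUP -> [-6, -6]

[-6, -6]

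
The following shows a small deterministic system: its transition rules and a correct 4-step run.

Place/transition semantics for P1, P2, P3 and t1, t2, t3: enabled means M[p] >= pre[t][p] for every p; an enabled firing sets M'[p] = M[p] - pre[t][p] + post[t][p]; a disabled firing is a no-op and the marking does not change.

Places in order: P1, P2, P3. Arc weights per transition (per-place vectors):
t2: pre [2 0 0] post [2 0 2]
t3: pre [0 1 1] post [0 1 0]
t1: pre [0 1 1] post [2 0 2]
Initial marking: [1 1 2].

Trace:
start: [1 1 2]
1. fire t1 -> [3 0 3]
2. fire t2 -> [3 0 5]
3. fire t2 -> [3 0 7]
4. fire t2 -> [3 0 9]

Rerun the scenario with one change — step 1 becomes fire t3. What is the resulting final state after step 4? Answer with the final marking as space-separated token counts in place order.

(re-executing from step 1 with the substitution; state before step 1: [1 1 2])
1. fire t3 -> [1 1 1]
2. fire t2 -> [1 1 1]
3. fire t2 -> [1 1 1]
4. fire t2 -> [1 1 1]

1 1 1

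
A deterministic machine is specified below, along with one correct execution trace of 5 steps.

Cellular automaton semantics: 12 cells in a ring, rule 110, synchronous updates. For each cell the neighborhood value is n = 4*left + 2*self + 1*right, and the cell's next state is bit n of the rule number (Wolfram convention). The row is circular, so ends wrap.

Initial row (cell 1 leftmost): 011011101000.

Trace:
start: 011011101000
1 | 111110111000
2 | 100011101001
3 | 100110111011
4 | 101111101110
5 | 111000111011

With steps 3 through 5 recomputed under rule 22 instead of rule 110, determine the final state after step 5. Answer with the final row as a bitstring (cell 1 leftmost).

(re-executing steps 3..5 under rule 22; state before step 3: 100011101001)
3 | 010100001110
4 | 110110010001
5 | 000001111010

000001111010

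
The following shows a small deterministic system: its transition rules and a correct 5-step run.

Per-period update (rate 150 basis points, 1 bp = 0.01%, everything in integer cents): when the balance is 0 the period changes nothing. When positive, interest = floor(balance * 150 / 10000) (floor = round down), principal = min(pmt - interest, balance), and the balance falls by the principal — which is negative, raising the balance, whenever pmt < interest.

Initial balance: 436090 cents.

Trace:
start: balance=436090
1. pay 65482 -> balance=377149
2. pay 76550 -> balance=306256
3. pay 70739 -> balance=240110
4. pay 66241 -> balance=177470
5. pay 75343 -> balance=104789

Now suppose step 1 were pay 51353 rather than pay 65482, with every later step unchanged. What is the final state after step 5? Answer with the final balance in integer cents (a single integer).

119784

(re-executing from step 1 with the substitution; state before step 1: balance=436090)
1. pay 51353 -> balance=391278
2. pay 76550 -> balance=320597
3. pay 70739 -> balance=254666
4. pay 66241 -> balance=192244
5. pay 75343 -> balance=119784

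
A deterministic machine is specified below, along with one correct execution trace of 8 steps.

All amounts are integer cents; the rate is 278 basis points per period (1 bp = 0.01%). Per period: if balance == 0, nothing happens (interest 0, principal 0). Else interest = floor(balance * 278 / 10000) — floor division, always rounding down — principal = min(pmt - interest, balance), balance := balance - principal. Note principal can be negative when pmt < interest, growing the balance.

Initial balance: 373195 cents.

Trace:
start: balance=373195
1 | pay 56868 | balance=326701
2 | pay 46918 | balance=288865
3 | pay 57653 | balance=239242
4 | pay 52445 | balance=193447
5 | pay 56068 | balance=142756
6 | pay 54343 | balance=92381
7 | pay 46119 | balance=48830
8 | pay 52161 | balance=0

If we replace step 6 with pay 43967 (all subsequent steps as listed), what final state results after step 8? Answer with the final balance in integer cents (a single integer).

(re-executing from step 6 with the substitution; state before step 6: balance=142756)
6 | pay 43967 | balance=102757
7 | pay 46119 | balance=59494
8 | pay 52161 | balance=8986

8986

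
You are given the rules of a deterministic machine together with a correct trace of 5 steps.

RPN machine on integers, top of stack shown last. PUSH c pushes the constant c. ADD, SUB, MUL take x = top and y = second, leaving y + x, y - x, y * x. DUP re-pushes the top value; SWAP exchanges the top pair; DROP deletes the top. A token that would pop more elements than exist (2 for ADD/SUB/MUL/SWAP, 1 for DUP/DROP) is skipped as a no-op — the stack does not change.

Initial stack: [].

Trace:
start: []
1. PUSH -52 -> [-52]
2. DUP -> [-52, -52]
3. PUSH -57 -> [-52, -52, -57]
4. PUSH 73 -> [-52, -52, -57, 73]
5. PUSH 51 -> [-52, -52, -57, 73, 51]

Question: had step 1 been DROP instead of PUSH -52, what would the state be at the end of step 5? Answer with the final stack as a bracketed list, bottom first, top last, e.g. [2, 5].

(re-executing from step 1 with the substitution; state before step 1: [])
1. DROP -> []
2. DUP -> []
3. PUSH -57 -> [-57]
4. PUSH 73 -> [-57, 73]
5. PUSH 51 -> [-57, 73, 51]

[-57, 73, 51]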